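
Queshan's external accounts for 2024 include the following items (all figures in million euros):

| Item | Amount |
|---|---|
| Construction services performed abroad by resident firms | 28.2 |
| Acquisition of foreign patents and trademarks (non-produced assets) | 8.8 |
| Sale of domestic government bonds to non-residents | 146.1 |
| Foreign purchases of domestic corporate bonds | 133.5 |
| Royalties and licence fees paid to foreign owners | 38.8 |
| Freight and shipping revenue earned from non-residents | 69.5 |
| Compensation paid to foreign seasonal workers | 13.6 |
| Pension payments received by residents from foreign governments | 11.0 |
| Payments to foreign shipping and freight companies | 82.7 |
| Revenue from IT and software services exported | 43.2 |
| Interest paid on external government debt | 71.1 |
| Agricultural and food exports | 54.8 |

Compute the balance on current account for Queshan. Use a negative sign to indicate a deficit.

0.5

Goods: 54.8
Services: 43.2 + 69.5 + 28.2 - 82.7 - 38.8 = 19.4
Primary income: -13.6 - 71.1 = -84.7
Secondary income: 11.0
Current account = 54.8 + 19.4 + (-84.7) + 11.0 = 0.5
(Excluded from the current account — capital account: acquisition of foreign patents and trademarks (non-produced assets) 8.8; financial account: sale of domestic government bonds to non-residents 146.1, foreign purchases of domestic corporate bonds 133.5.)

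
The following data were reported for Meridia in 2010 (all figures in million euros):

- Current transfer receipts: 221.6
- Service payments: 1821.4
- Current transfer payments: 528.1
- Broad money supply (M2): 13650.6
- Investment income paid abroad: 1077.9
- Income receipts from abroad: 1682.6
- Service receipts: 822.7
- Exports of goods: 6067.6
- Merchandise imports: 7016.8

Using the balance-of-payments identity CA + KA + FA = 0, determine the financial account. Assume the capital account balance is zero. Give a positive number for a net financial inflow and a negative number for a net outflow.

Goods balance = 6067.6 - 7016.8 = -949.2
Services balance = 822.7 - 1821.4 = -998.7
Trade balance (goods + services) = -949.2 + (-998.7) = -1947.9
Net primary income = 1682.6 - 1077.9 = 604.7
Net secondary income = 221.6 - 528.1 = -306.5
Current account = -1947.9 + 604.7 + (-306.5) = -1649.7
Financial account = -(-1649.7) = 1649.7

1649.7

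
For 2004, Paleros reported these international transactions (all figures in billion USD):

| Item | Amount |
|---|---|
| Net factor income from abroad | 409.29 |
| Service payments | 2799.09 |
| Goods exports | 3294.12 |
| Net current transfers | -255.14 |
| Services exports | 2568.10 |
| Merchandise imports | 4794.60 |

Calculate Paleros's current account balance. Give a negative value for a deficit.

Goods balance = 3294.12 - 4794.60 = -1500.48
Services balance = 2568.10 - 2799.09 = -230.99
Trade balance (goods + services) = -1500.48 + (-230.99) = -1731.47
Net primary income = 409.29
Net secondary income = -255.14
Current account = -1731.47 + 409.29 + (-255.14) = -1577.32

-1577.32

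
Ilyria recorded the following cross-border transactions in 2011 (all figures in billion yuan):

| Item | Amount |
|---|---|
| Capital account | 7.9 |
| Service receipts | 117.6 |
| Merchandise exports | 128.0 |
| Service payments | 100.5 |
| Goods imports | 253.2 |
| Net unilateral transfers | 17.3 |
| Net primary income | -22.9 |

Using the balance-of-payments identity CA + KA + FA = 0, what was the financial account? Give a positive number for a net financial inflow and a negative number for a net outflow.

105.8

Goods balance = 128.0 - 253.2 = -125.2
Services balance = 117.6 - 100.5 = 17.1
Trade balance (goods + services) = -125.2 + 17.1 = -108.1
Net primary income = -22.9
Net secondary income = 17.3
Current account = -108.1 + (-22.9) + 17.3 = -113.7
Financial account = -(-113.7 + 7.9) = 105.8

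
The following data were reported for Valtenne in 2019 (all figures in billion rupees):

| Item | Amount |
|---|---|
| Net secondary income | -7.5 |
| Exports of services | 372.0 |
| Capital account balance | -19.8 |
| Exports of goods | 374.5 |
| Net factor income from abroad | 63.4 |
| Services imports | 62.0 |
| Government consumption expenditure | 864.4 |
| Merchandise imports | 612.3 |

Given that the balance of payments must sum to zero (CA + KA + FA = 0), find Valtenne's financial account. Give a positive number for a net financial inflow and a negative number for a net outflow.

Goods balance = 374.5 - 612.3 = -237.8
Services balance = 372.0 - 62.0 = 310.0
Trade balance (goods + services) = -237.8 + 310.0 = 72.2
Net primary income = 63.4
Net secondary income = -7.5
Current account = 72.2 + 63.4 + (-7.5) = 128.1
Financial account = -(128.1 + (-19.8)) = -108.3

-108.3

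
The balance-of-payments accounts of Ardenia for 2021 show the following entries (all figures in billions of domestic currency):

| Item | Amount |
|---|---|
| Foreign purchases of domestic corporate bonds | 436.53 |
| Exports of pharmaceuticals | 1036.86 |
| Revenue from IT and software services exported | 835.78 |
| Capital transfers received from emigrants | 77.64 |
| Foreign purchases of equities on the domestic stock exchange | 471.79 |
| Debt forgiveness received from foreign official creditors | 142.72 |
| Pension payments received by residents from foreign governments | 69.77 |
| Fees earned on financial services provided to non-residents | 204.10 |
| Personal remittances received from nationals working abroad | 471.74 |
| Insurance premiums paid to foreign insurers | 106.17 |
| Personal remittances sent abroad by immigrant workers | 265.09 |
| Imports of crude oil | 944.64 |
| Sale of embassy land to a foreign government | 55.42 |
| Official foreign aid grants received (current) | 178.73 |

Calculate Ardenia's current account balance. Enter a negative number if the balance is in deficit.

1481.08

Goods: -944.64 + 1036.86 = 92.22
Services: -106.17 + 204.10 + 835.78 = 933.71
Secondary income: 471.74 - 265.09 + 178.73 + 69.77 = 455.15
Current account = 92.22 + 933.71 + 455.15 = 1481.08
(Excluded from the current account — financial account: foreign purchases of domestic corporate bonds 436.53, foreign purchases of equities on the domestic stock exchange 471.79; capital account: capital transfers received from emigrants 77.64, debt forgiveness received from foreign official creditors 142.72, sale of embassy land to a foreign government 55.42.)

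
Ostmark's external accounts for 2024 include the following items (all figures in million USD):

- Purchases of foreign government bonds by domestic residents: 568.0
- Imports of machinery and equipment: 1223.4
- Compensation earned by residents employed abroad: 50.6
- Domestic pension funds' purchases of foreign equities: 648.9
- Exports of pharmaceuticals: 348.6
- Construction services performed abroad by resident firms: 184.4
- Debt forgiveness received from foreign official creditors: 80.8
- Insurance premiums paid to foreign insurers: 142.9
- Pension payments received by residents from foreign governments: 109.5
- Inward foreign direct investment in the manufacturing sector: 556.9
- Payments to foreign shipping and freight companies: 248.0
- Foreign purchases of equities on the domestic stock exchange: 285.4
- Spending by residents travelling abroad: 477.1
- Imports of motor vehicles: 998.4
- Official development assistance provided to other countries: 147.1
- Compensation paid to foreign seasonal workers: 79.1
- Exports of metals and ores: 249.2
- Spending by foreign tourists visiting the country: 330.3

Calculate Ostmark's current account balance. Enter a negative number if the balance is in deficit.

-2043.4

Goods: 348.6 + 249.2 - 1223.4 - 998.4 = -1624.0
Services: -248.0 - 142.9 - 477.1 + 184.4 + 330.3 = -353.3
Primary income: -79.1 + 50.6 = -28.5
Secondary income: 109.5 - 147.1 = -37.6
Current account = (-1624.0) + (-353.3) + (-28.5) + (-37.6) = -2043.4
(Excluded from the current account — financial account: purchases of foreign government bonds by domestic residents 568.0, domestic pension funds' purchases of foreign equities 648.9, inward foreign direct investment in the manufacturing sector 556.9, foreign purchases of equities on the domestic stock exchange 285.4; capital account: debt forgiveness received from foreign official creditors 80.8.)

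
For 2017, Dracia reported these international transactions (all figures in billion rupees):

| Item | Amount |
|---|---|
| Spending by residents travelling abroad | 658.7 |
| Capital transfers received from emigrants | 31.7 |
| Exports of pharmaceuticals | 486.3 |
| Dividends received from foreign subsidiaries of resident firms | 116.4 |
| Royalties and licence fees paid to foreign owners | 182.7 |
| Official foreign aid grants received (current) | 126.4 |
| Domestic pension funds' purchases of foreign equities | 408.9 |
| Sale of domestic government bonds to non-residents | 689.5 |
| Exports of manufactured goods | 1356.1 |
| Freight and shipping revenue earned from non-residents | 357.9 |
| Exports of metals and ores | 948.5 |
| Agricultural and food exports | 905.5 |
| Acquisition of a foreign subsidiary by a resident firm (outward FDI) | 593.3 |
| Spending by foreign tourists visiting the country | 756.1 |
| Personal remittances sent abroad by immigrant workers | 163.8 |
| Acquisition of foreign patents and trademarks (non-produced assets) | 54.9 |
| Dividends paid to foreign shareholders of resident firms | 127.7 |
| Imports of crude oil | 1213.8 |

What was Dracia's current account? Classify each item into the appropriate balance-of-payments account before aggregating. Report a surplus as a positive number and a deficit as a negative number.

2706.5

Goods: 486.3 + 1356.1 + 948.5 + 905.5 - 1213.8 = 2482.6
Services: -658.7 - 182.7 + 357.9 + 756.1 = 272.6
Primary income: -127.7 + 116.4 = -11.3
Secondary income: 126.4 - 163.8 = -37.4
Current account = 2482.6 + 272.6 + (-11.3) + (-37.4) = 2706.5
(Excluded from the current account — capital account: capital transfers received from emigrants 31.7, acquisition of foreign patents and trademarks (non-produced assets) 54.9; financial account: domestic pension funds' purchases of foreign equities 408.9, sale of domestic government bonds to non-residents 689.5, acquisition of a foreign subsidiary by a resident firm (outward FDI) 593.3.)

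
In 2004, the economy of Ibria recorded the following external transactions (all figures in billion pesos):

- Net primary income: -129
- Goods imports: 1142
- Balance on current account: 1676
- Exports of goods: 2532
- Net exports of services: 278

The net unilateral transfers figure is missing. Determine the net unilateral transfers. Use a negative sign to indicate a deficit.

Current account = goods balance + services balance + net primary income + net secondary income
Sum of the known components = 1539
Net unilateral transfers = CA - (known components) = 1676 - 1539 = 137

137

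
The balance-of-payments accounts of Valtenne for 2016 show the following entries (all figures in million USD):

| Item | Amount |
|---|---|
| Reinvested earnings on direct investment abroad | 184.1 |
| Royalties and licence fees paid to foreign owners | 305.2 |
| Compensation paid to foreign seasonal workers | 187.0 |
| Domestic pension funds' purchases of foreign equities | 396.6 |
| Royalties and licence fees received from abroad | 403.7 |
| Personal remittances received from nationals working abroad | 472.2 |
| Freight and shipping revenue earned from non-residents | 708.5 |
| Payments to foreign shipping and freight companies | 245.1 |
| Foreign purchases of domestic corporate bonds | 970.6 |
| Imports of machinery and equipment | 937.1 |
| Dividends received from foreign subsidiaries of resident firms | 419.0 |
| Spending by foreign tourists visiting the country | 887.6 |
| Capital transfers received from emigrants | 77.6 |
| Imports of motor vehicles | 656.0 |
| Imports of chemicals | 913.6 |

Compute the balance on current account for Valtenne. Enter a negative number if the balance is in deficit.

-168.9

Goods: -937.1 - 656.0 - 913.6 = -2506.7
Services: 708.5 + 887.6 + 403.7 - 245.1 - 305.2 = 1449.5
Primary income: -187.0 + 419.0 + 184.1 = 416.1
Secondary income: 472.2
Current account = (-2506.7) + 1449.5 + 416.1 + 472.2 = -168.9
(Excluded from the current account — financial account: domestic pension funds' purchases of foreign equities 396.6, foreign purchases of domestic corporate bonds 970.6; capital account: capital transfers received from emigrants 77.6.)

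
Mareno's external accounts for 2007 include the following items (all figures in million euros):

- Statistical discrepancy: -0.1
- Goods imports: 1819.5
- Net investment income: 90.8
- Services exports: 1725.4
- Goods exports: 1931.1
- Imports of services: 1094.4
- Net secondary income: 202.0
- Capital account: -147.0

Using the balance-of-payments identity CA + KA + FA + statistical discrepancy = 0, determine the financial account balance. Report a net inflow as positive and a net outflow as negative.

Goods balance = 1931.1 - 1819.5 = 111.6
Services balance = 1725.4 - 1094.4 = 631.0
Trade balance (goods + services) = 111.6 + 631.0 = 742.6
Net primary income = 90.8
Net secondary income = 202.0
Current account = 742.6 + 90.8 + 202.0 = 1035.4
Financial account = -(1035.4 + (-147.0) + (-0.1)) = -888.3

-888.3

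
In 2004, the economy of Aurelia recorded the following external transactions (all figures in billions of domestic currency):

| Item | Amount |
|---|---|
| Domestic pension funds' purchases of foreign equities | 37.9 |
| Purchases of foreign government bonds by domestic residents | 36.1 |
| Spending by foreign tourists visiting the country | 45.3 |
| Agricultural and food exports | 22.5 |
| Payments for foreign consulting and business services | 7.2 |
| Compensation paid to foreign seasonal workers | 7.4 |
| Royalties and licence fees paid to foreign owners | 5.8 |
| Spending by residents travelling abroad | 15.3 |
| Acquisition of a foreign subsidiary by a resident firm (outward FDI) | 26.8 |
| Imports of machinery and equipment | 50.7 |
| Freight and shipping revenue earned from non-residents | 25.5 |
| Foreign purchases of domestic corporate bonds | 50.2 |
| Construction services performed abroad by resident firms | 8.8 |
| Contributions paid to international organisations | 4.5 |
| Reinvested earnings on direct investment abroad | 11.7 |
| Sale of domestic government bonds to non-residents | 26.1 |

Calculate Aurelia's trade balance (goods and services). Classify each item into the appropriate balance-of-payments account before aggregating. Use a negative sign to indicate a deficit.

23.1

Goods: 22.5 - 50.7 = -28.2
Services: -5.8 - 15.3 + 45.3 - 7.2 + 25.5 + 8.8 = 51.3
Trade balance = -28.2 + 51.3 = 23.1
(Excluded from the trade balance — financial account: domestic pension funds' purchases of foreign equities 37.9, purchases of foreign government bonds by domestic residents 36.1, acquisition of a foreign subsidiary by a resident firm (outward FDI) 26.8, foreign purchases of domestic corporate bonds 50.2, sale of domestic government bonds to non-residents 26.1; primary income: compensation paid to foreign seasonal workers 7.4, reinvested earnings on direct investment abroad 11.7; secondary income: contributions paid to international organisations 4.5.)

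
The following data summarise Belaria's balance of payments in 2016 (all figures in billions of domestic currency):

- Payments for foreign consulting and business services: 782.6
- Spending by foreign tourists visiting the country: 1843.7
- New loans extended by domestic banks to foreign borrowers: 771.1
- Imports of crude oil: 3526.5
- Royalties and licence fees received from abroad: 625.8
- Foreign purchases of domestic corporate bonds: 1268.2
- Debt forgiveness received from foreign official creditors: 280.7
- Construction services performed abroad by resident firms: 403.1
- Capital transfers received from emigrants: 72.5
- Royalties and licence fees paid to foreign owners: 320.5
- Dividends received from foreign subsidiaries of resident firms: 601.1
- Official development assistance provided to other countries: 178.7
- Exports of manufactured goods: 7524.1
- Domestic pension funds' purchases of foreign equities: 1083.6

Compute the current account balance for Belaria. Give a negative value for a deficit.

6189.5

Goods: -3526.5 + 7524.1 = 3997.6
Services: 1843.7 - 320.5 + 625.8 - 782.6 + 403.1 = 1769.5
Primary income: 601.1
Secondary income: -178.7
Current account = 3997.6 + 1769.5 + 601.1 + (-178.7) = 6189.5
(Excluded from the current account — financial account: new loans extended by domestic banks to foreign borrowers 771.1, foreign purchases of domestic corporate bonds 1268.2, domestic pension funds' purchases of foreign equities 1083.6; capital account: debt forgiveness received from foreign official creditors 280.7, capital transfers received from emigrants 72.5.)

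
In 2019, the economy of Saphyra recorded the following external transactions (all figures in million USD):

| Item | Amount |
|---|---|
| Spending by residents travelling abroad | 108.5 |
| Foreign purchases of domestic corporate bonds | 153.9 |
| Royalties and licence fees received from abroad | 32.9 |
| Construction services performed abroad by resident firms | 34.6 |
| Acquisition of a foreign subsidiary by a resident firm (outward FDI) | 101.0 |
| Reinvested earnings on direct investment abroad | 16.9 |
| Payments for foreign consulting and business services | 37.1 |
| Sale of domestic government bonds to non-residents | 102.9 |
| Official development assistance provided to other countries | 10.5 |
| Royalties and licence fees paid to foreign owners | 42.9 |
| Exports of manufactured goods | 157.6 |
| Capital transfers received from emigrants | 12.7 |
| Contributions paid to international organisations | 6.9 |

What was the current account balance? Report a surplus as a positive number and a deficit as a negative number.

36.1

Goods: 157.6
Services: 32.9 - 37.1 + 34.6 - 42.9 - 108.5 = -121.0
Primary income: 16.9
Secondary income: -10.5 - 6.9 = -17.4
Current account = 157.6 + (-121.0) + 16.9 + (-17.4) = 36.1
(Excluded from the current account — financial account: foreign purchases of domestic corporate bonds 153.9, acquisition of a foreign subsidiary by a resident firm (outward FDI) 101.0, sale of domestic government bonds to non-residents 102.9; capital account: capital transfers received from emigrants 12.7.)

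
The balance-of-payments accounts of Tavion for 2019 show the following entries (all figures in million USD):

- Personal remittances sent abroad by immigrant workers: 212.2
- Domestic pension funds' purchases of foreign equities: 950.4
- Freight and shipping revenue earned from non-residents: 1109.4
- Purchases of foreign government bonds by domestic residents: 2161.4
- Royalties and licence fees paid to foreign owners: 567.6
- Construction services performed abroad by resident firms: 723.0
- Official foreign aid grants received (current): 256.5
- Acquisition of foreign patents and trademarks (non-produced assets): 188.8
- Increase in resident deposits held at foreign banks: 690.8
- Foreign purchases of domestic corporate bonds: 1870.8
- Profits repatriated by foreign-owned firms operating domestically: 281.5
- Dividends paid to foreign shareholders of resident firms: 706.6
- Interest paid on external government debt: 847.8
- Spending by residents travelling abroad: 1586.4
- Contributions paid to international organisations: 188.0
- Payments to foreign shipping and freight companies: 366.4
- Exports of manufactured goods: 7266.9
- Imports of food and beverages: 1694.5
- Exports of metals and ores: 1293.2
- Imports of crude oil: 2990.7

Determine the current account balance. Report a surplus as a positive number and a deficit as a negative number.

1207.3

Goods: -2990.7 + 1293.2 + 7266.9 - 1694.5 = 3874.9
Services: 723.0 - 567.6 - 366.4 + 1109.4 - 1586.4 = -688.0
Primary income: -281.5 - 847.8 - 706.6 = -1835.9
Secondary income: -212.2 - 188.0 + 256.5 = -143.7
Current account = 3874.9 + (-688.0) + (-1835.9) + (-143.7) = 1207.3
(Excluded from the current account — financial account: domestic pension funds' purchases of foreign equities 950.4, purchases of foreign government bonds by domestic residents 2161.4, increase in resident deposits held at foreign banks 690.8, foreign purchases of domestic corporate bonds 1870.8; capital account: acquisition of foreign patents and trademarks (non-produced assets) 188.8.)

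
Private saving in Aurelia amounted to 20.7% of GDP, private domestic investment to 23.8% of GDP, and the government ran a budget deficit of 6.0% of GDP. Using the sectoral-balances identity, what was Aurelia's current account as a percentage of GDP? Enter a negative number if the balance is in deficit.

By the sectoral-balances identity, CA = (S_private - I) + (T - G).
Private balance = 20.7 - 23.8 = -3.1
Government balance (T - G) = -6.0
CA = -3.1 + (-6.0) = -9.1

-9.1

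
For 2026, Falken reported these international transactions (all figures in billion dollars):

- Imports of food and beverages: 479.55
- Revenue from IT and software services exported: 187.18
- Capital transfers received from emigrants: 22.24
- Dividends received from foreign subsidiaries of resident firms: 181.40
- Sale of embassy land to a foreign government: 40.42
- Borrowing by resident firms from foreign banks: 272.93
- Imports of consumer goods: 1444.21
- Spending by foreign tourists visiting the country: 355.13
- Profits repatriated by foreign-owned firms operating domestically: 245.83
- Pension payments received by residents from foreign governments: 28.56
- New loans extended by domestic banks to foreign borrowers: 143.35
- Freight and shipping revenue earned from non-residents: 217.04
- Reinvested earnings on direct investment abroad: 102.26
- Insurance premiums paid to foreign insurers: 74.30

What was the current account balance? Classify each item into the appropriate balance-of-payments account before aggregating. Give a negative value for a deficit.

-1172.32

Goods: -479.55 - 1444.21 = -1923.76
Services: -74.30 + 355.13 + 217.04 + 187.18 = 685.05
Primary income: 181.40 - 245.83 + 102.26 = 37.83
Secondary income: 28.56
Current account = (-1923.76) + 685.05 + 37.83 + 28.56 = -1172.32
(Excluded from the current account — capital account: capital transfers received from emigrants 22.24, sale of embassy land to a foreign government 40.42; financial account: borrowing by resident firms from foreign banks 272.93, new loans extended by domestic banks to foreign borrowers 143.35.)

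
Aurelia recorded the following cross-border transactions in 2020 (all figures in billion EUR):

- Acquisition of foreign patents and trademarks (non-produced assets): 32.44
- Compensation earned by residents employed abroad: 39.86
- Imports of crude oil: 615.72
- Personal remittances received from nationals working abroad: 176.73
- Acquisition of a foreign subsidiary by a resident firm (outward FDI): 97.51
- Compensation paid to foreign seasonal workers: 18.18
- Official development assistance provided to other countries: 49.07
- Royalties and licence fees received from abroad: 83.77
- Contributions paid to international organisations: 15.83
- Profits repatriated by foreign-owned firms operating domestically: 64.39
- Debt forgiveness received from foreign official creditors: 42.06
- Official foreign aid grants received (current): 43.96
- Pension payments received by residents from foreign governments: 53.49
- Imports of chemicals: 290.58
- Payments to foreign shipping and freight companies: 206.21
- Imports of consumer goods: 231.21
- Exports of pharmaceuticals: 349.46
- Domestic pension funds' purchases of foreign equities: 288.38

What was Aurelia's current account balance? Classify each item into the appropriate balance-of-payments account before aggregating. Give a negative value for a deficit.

-743.92

Goods: 349.46 - 290.58 - 231.21 - 615.72 = -788.05
Services: -206.21 + 83.77 = -122.44
Primary income: -18.18 + 39.86 - 64.39 = -42.71
Secondary income: 43.96 - 15.83 + 176.73 + 53.49 - 49.07 = 209.28
Current account = (-788.05) + (-122.44) + (-42.71) + 209.28 = -743.92
(Excluded from the current account — capital account: acquisition of foreign patents and trademarks (non-produced assets) 32.44, debt forgiveness received from foreign official creditors 42.06; financial account: acquisition of a foreign subsidiary by a resident firm (outward FDI) 97.51, domestic pension funds' purchases of foreign equities 288.38.)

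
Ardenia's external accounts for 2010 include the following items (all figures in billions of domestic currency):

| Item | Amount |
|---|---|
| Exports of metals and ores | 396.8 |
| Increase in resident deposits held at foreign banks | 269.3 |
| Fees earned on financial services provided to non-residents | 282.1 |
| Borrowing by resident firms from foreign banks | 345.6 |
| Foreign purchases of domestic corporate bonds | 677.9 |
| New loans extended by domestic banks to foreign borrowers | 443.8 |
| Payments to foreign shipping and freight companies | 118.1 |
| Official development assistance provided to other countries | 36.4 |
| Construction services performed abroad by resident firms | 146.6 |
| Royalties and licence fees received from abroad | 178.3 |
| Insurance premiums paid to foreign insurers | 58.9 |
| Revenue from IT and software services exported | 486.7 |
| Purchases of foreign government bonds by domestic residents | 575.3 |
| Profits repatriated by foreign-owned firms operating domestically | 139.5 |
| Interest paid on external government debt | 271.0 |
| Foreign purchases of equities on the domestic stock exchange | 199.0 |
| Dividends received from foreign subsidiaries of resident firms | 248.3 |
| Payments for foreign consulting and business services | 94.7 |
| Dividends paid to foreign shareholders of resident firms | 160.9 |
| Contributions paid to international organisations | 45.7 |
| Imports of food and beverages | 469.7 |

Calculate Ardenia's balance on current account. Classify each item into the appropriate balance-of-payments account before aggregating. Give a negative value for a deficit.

343.9

Goods: 396.8 - 469.7 = -72.9
Services: 282.1 - 118.1 + 146.6 + 178.3 - 94.7 - 58.9 + 486.7 = 822.0
Primary income: -139.5 - 160.9 - 271.0 + 248.3 = -323.1
Secondary income: -36.4 - 45.7 = -82.1
Current account = (-72.9) + 822.0 + (-323.1) + (-82.1) = 343.9
(Excluded from the current account — financial account: increase in resident deposits held at foreign banks 269.3, borrowing by resident firms from foreign banks 345.6, foreign purchases of domestic corporate bonds 677.9, new loans extended by domestic banks to foreign borrowers 443.8, purchases of foreign government bonds by domestic residents 575.3, foreign purchases of equities on the domestic stock exchange 199.0.)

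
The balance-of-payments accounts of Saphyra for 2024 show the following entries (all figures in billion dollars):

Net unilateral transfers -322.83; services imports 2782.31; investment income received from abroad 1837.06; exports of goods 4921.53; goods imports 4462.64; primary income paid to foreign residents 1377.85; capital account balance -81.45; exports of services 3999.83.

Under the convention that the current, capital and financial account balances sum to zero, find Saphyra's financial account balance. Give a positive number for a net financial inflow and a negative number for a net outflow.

Goods balance = 4921.53 - 4462.64 = 458.89
Services balance = 3999.83 - 2782.31 = 1217.52
Trade balance (goods + services) = 458.89 + 1217.52 = 1676.41
Net primary income = 1837.06 - 1377.85 = 459.21
Net secondary income = -322.83
Current account = 1676.41 + 459.21 + (-322.83) = 1812.79
Financial account = -(1812.79 + (-81.45)) = -1731.34

-1731.34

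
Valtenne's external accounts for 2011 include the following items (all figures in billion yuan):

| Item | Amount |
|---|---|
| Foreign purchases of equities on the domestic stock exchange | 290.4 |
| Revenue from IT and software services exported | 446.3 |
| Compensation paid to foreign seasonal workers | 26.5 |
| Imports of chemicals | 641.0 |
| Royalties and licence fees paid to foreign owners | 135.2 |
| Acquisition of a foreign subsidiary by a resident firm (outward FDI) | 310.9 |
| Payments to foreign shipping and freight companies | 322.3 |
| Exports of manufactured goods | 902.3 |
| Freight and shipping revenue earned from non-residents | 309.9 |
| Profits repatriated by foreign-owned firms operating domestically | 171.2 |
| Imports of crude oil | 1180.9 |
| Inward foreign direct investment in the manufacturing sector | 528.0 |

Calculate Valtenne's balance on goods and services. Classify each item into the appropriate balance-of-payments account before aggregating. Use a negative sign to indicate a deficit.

-620.9

Goods: -641.0 - 1180.9 + 902.3 = -919.6
Services: -322.3 + 309.9 + 446.3 - 135.2 = 298.7
Trade balance = -919.6 + 298.7 = -620.9
(Excluded from the trade balance — financial account: foreign purchases of equities on the domestic stock exchange 290.4, acquisition of a foreign subsidiary by a resident firm (outward FDI) 310.9, inward foreign direct investment in the manufacturing sector 528.0; primary income: compensation paid to foreign seasonal workers 26.5, profits repatriated by foreign-owned firms operating domestically 171.2.)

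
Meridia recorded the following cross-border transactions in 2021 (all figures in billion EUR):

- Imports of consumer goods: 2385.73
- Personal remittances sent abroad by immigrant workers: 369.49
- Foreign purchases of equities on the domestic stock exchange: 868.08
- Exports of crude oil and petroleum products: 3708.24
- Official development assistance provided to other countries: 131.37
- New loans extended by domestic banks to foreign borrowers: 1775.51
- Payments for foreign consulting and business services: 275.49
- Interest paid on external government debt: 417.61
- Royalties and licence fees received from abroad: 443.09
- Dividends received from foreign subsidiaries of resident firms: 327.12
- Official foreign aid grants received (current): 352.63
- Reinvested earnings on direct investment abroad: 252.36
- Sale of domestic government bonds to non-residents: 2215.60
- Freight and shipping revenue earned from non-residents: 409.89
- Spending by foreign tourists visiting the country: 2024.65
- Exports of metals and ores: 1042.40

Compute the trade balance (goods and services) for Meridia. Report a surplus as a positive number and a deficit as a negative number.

Goods: -2385.73 + 3708.24 + 1042.40 = 2364.91
Services: -275.49 + 443.09 + 2024.65 + 409.89 = 2602.14
Trade balance = 2364.91 + 2602.14 = 4967.05
(Excluded from the trade balance — secondary income: personal remittances sent abroad by immigrant workers 369.49, official development assistance provided to other countries 131.37, official foreign aid grants received (current) 352.63; financial account: foreign purchases of equities on the domestic stock exchange 868.08, new loans extended by domestic banks to foreign borrowers 1775.51, sale of domestic government bonds to non-residents 2215.60; primary income: interest paid on external government debt 417.61, dividends received from foreign subsidiaries of resident firms 327.12, reinvested earnings on direct investment abroad 252.36.)

4967.05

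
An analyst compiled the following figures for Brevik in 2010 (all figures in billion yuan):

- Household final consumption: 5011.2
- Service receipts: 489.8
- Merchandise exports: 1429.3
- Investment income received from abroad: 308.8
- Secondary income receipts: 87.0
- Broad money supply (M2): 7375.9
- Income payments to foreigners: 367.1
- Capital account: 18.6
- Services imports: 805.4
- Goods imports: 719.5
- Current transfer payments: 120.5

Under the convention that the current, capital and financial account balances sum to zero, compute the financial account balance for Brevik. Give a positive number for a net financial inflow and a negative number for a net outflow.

-321.0

Goods balance = 1429.3 - 719.5 = 709.8
Services balance = 489.8 - 805.4 = -315.6
Trade balance (goods + services) = 709.8 + (-315.6) = 394.2
Net primary income = 308.8 - 367.1 = -58.3
Net secondary income = 87.0 - 120.5 = -33.5
Current account = 394.2 + (-58.3) + (-33.5) = 302.4
Financial account = -(302.4 + 18.6) = -321.0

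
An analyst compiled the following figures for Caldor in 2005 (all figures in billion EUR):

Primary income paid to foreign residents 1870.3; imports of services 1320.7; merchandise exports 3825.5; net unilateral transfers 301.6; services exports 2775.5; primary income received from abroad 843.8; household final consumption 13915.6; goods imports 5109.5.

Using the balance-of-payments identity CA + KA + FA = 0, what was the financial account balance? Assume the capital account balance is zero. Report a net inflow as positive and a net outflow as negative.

Goods balance = 3825.5 - 5109.5 = -1284.0
Services balance = 2775.5 - 1320.7 = 1454.8
Trade balance (goods + services) = -1284.0 + 1454.8 = 170.8
Net primary income = 843.8 - 1870.3 = -1026.5
Net secondary income = 301.6
Current account = 170.8 + (-1026.5) + 301.6 = -554.1
Financial account = -(-554.1) = 554.1

554.1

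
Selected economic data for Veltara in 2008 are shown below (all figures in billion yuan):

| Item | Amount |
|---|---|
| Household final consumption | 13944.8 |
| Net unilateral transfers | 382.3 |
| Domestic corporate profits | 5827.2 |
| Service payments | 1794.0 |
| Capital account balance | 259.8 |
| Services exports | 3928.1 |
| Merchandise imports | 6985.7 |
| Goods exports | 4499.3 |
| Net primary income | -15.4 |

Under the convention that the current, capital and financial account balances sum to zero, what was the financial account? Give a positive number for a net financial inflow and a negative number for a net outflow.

Goods balance = 4499.3 - 6985.7 = -2486.4
Services balance = 3928.1 - 1794.0 = 2134.1
Trade balance (goods + services) = -2486.4 + 2134.1 = -352.3
Net primary income = -15.4
Net secondary income = 382.3
Current account = -352.3 + (-15.4) + 382.3 = 14.6
Financial account = -(14.6 + 259.8) = -274.4

-274.4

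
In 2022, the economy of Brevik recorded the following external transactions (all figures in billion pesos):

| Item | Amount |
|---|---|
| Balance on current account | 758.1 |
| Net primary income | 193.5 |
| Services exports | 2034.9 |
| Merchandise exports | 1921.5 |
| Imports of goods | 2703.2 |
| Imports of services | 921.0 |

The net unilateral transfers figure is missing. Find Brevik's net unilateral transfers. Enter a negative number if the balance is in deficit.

Current account = goods balance + services balance + net primary income + net secondary income
Sum of the known components = 525.7
Net unilateral transfers = CA - (known components) = 758.1 - 525.7 = 232.4

232.4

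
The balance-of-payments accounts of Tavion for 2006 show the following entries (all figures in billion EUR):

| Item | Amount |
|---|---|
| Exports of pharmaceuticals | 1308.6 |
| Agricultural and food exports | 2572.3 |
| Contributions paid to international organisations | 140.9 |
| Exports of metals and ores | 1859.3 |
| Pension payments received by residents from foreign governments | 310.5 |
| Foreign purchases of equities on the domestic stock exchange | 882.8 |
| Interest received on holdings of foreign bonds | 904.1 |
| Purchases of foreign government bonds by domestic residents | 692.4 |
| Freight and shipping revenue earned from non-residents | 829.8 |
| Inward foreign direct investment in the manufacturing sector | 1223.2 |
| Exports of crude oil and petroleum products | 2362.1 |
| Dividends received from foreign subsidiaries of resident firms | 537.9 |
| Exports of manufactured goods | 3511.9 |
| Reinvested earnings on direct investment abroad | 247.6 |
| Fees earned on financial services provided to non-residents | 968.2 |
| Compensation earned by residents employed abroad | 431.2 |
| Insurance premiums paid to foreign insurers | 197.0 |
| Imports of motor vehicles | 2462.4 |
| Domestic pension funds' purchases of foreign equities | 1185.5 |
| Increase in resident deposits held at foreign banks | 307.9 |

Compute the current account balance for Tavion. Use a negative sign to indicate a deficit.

13043.2

Goods: 3511.9 + 2572.3 + 1859.3 + 2362.1 - 2462.4 + 1308.6 = 9151.8
Services: -197.0 + 829.8 + 968.2 = 1601.0
Primary income: 904.1 + 431.2 + 537.9 + 247.6 = 2120.8
Secondary income: 310.5 - 140.9 = 169.6
Current account = 9151.8 + 1601.0 + 2120.8 + 169.6 = 13043.2
(Excluded from the current account — financial account: foreign purchases of equities on the domestic stock exchange 882.8, purchases of foreign government bonds by domestic residents 692.4, inward foreign direct investment in the manufacturing sector 1223.2, domestic pension funds' purchases of foreign equities 1185.5, increase in resident deposits held at foreign banks 307.9.)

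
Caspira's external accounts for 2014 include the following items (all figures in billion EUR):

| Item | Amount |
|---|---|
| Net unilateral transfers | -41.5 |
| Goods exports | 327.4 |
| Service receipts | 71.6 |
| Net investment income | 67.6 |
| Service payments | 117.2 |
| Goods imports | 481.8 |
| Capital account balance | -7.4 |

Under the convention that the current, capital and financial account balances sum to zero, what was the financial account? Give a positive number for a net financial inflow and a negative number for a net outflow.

181.3

Goods balance = 327.4 - 481.8 = -154.4
Services balance = 71.6 - 117.2 = -45.6
Trade balance (goods + services) = -154.4 + (-45.6) = -200.0
Net primary income = 67.6
Net secondary income = -41.5
Current account = -200.0 + 67.6 + (-41.5) = -173.9
Financial account = -(-173.9 + (-7.4)) = 181.3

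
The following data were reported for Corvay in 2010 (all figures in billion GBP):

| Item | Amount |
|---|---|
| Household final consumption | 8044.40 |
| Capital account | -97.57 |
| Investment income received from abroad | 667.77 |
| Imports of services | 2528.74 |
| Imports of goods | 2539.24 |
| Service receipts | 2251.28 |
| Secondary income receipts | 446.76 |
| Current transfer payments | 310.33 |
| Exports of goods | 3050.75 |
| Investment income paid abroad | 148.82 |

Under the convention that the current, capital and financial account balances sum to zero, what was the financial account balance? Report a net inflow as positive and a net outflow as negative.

Goods balance = 3050.75 - 2539.24 = 511.51
Services balance = 2251.28 - 2528.74 = -277.46
Trade balance (goods + services) = 511.51 + (-277.46) = 234.05
Net primary income = 667.77 - 148.82 = 518.95
Net secondary income = 446.76 - 310.33 = 136.43
Current account = 234.05 + 518.95 + 136.43 = 889.43
Financial account = -(889.43 + (-97.57)) = -791.86

-791.86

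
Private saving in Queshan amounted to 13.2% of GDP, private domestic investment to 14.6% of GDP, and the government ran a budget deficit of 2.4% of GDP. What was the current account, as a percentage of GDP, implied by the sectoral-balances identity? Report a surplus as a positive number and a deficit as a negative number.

By the sectoral-balances identity, CA = (S_private - I) + (T - G).
Private balance = 13.2 - 14.6 = -1.4
Government balance (T - G) = -2.4
CA = -1.4 + (-2.4) = -3.8

-3.8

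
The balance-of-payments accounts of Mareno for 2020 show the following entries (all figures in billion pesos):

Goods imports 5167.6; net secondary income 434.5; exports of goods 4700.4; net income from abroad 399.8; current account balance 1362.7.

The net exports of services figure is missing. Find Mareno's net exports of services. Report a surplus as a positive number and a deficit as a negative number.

995.6

Current account = goods balance + services balance + net primary income + net secondary income
Sum of the known components = 367.1
Net exports of services = CA - (known components) = 1362.7 - 367.1 = 995.6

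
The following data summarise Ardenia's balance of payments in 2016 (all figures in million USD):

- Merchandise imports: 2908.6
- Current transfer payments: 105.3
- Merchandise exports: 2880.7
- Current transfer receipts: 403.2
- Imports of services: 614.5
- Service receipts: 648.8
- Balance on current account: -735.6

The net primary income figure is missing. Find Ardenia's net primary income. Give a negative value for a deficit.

Current account = goods balance + services balance + net primary income + net secondary income
Sum of the known components = 304.3
Net primary income = CA - (known components) = -735.6 - 304.3 = -1039.9

-1039.9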